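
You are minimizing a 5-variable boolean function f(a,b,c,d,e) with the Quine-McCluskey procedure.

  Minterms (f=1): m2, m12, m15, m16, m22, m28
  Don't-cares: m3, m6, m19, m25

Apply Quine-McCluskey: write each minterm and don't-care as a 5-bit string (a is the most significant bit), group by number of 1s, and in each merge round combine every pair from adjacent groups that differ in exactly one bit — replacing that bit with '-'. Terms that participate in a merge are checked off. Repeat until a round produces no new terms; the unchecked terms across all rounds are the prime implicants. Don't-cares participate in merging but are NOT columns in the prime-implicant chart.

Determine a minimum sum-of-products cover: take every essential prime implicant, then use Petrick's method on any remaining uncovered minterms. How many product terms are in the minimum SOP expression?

[col 0] 00010*, 00011*, 00110*, 01100*, 01111, 10000, 10011*, 10110*, 11001, 11100*
[col 1] -0011, -0110, -1100, 00-10, 0001-
Prime implicants: -0011, -0110, -1100, 00-10, 0001-, 01111, 10000, 11001
PI chart (minterm → PIs covering it):
  2 | 00-10,0001-
  12 | -1100  (sole → essential)
  15 | 01111  (sole → essential)
  16 | 10000  (sole → essential)
  22 | -0110  (sole → essential)
  28 | -1100  (sole → essential)
Essential prime implicants: -0110, -1100, 01111, 10000
Petrick residual → 00-10
Minimum SOP uses 5 PIs: b'cde' + bcd'e' + a'b'de' + a'bcde + ab'c'd'e'

5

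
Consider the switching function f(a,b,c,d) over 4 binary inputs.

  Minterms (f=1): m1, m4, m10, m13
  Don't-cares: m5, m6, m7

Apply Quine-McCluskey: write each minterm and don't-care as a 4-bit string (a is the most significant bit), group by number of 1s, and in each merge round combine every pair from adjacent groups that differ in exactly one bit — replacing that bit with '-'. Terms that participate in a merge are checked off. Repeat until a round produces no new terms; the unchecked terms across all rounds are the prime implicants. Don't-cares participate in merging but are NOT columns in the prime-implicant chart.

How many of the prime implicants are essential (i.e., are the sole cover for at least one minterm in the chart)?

4

[col 0] 0001*, 0100*, 0101*, 0110*, 0111*, 1010, 1101*
[col 1] -101, 0-01, 01-0*, 01-1*, 010-*, 011-*
[col 2] 01--
Prime implicants: -101, 0-01, 01--, 1010
PI chart (minterm → PIs covering it):
  1 | 0-01  (sole → essential)
  4 | 01--  (sole → essential)
  10 | 1010  (sole → essential)
  13 | -101  (sole → essential)
Essential prime implicants: -101, 0-01, 01--, 1010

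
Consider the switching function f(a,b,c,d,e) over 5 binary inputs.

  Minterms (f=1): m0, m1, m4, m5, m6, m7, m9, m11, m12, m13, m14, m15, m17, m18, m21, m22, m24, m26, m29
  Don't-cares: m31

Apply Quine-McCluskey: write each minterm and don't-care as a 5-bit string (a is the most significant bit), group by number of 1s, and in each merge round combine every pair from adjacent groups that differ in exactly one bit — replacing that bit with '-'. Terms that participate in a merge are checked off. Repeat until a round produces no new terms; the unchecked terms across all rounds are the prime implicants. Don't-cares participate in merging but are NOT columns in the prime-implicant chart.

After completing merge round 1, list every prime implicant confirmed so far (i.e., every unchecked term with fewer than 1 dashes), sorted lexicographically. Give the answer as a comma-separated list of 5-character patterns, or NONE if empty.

Round 0: 00000✓ 00001✓ 00100✓ 00101✓ 00110✓ 00111✓ 01001✓ 01011✓ 01100✓ 01101✓ 01110✓ 01111✓ 10001✓ 10010✓ 10101✓ 10110✓ 11000✓ 11010✓ 11101✓ 11111✓
Round 1: -0001✓ -0101✓ -0110 -1101✓ -1111✓ 0-001✓ 0-100✓ 0-101✓ 0-110✓ 0-111✓ 00-00✓ 00-01✓ 0000-✓ 001-0✓ 001-1✓ 0010-✓ 0011-✓ 01-01✓ 01-11✓ 010-1✓ 011-0✓ 011-1✓ 0110-✓ 0111-✓ 1-010 1-101✓ 10-01✓ 10-10 110-0 111-1✓
Round 2: --101 -0-01 -11-1 0--01 0-1-0✓ 0-1-1✓ 0-10-✓ 0-11-✓ 00-0- 001--✓ 01--1 011--✓
Round 3: 0-1--
PIs = {--101, -0-01, -0110, -11-1, 0--01, 0-1--, 00-0-, 01--1, 1-010, 10-10, 110-0}

NONE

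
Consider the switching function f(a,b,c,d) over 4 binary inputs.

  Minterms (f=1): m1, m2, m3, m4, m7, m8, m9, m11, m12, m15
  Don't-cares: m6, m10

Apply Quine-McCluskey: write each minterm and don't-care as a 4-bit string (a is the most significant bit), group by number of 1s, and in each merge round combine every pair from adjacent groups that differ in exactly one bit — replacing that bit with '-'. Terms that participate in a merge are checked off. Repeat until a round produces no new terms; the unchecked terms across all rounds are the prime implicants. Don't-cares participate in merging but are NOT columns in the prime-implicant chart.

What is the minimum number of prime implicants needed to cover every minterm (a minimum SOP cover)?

5

[col 0] 0001*, 0010*, 0011*, 0100*, 0110*, 0111*, 1000*, 1001*, 1010*, 1011*, 1100*, 1111*
[col 1] -001*, -010*, -011*, -100, -111*, 0-10*, 0-11*, 00-1*, 001-*, 01-0, 011-*, 1-00, 1-11*, 10-0*, 10-1*, 100-*, 101-*
[col 2] --11, -0-1, -01-, 0-1-, 10--
Prime implicants: --11, -0-1, -01-, -100, 0-1-, 01-0, 1-00, 10--
PI chart (minterm → PIs covering it):
  1 | -0-1  (sole → essential)
  2 | -01-,0-1-
  3 | --11,-0-1,-01-,0-1-
  4 | -100,01-0
  7 | --11,0-1-
  8 | 1-00,10--
  9 | -0-1,10--
  11 | --11,-0-1,-01-,10--
  12 | -100,1-00
  15 | --11  (sole → essential)
Essential prime implicants: --11, -0-1
Petrick residual → -01-, -100, 1-00
Minimum SOP uses 5 PIs: cd + b'd + b'c + bc'd' + ac'd'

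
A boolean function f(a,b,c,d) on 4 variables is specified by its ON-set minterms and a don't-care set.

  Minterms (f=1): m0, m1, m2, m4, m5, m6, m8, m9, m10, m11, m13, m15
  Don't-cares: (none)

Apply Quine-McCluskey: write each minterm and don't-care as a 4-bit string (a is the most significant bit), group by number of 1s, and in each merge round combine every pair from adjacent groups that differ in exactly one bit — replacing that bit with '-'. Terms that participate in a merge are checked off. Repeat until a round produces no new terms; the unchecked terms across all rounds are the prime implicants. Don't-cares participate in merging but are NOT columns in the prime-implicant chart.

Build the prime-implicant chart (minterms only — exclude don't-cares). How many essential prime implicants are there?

2

Round 0: 0000✓ 0001✓ 0010✓ 0100✓ 0101✓ 0110✓ 1000✓ 1001✓ 1010✓ 1011✓ 1101✓ 1111✓
Round 1: -000✓ -001✓ -010✓ -101✓ 0-00✓ 0-01✓ 0-10✓ 00-0✓ 000-✓ 01-0✓ 010-✓ 1-01✓ 1-11✓ 10-0✓ 10-1✓ 100-✓ 101-✓ 11-1✓
Round 2: --01 -0-0 -00- 0--0 0-0- 1--1 10--
PIs = {--01, -0-0, -00-, 0--0, 0-0-, 1--1, 10--}
Coverage chart:
  m0: -0-0,-00-,0--0,0-0-
  m1: --01,-00-,0-0-
  m2: -0-0,0--0
  m4: 0--0,0-0-
  m5: --01,0-0-
  m6: 0--0 ←essential
  m8: -0-0,-00-,10--
  m9: --01,-00-,1--1,10--
  m10: -0-0,10--
  m11: 1--1,10--
  m13: --01,1--1
  m15: 1--1 ←essential
Essential: 0--0, 1--1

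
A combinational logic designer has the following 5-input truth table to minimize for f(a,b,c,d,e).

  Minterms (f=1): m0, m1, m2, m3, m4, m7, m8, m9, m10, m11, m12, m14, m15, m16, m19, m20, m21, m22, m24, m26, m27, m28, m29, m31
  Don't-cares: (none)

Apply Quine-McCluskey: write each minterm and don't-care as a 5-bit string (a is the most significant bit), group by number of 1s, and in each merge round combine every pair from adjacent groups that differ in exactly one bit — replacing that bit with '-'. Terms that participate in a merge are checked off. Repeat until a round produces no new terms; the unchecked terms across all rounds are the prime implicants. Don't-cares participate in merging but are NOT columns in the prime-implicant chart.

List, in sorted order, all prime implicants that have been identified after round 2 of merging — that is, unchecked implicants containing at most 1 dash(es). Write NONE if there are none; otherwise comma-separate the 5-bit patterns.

[col 0] 00000*, 00001*, 00010*, 00011*, 00100*, 00111*, 01000*, 01001*, 01010*, 01011*, 01100*, 01110*, 01111*, 10000*, 10011*, 10100*, 10101*, 10110*, 11000*, 11010*, 11011*, 11100*, 11101*, 11111*
[col 1] -0000*, -0011*, -0100*, -1000*, -1010*, -1011*, -1100*, -1111*, 0-000*, 0-001*, 0-010*, 0-011*, 0-100*, 0-111*, 00-00*, 00-11*, 000-0*, 000-1*, 0000-*, 0001-*, 01-00*, 01-10*, 01-11*, 010-0*, 010-1*, 0100-*, 0101-*, 011-0*, 0111-*, 1-000*, 1-011*, 1-100*, 1-101*, 10-00*, 101-0, 1010-*, 11-00*, 11-11*, 110-0*, 1101-*, 111-1, 1110-*
[col 2] --000*, --011, --100*, -0-00*, -1-00*, -1-11, -10-0, -101-, 0--00*, 0--11, 0-0-0*, 0-0-1*, 0-00-*, 0-01-*, 000--*, 01--0, 01-1-, 010--*, 1--00*, 1-10-
[col 3] ---00, 0-0--
Prime implicants: ---00, --011, -1-11, -10-0, -101-, 0--11, 0-0--, 01--0, 01-1-, 1-10-, 101-0, 111-1

101-0, 111-1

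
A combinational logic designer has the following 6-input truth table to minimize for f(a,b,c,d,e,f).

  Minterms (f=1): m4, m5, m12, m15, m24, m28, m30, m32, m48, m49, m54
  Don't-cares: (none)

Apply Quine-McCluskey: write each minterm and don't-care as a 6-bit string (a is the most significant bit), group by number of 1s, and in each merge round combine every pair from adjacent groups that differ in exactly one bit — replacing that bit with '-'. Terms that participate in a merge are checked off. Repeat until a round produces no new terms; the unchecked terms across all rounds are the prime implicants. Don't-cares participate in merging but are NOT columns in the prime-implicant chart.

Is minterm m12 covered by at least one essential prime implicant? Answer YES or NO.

size-2^0 implicants → 000100(✓)  000101(✓)  001100(✓)  001111  011000(✓)  011100(✓)  011110(✓)  100000(✓)  110000(✓)  110001(✓)  110110
size-2^1 implicants → 0-1100  00-100  00010-  011-00  0111-0  1-0000  11000-
Unchecked terms (primes): 0-1100, 00-100, 00010-, 001111, 011-00, 0111-0, 1-0000, 11000-, 110110
Minterm coverage:
  m4 ⊆ 00-100,00010-
  m5 ⊆ 00010- [E]
  m12 ⊆ 0-1100,00-100
  m15 ⊆ 001111 [E]
  m24 ⊆ 011-00 [E]
  m28 ⊆ 0-1100,011-00,0111-0
  m30 ⊆ 0111-0 [E]
  m32 ⊆ 1-0000 [E]
  m48 ⊆ 1-0000,11000-
  m49 ⊆ 11000- [E]
  m54 ⊆ 110110 [E]
E = {00010-, 001111, 011-00, 0111-0, 1-0000, 11000-, 110110}

NO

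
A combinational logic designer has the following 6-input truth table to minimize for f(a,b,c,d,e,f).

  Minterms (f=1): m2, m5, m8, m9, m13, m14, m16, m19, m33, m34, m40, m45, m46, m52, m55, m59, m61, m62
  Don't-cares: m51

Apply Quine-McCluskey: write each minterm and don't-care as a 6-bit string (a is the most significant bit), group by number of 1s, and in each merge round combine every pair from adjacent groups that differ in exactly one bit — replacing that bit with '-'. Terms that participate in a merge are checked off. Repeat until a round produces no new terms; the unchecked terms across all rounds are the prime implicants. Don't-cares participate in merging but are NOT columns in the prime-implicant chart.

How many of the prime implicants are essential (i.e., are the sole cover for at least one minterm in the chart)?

Round 0: 000010✓ 000101✓ 001000✓ 001001✓ 001101✓ 001110✓ 010000 010011✓ 100001 100010✓ 101000✓ 101101✓ 101110✓ 110011✓ 110100 110111✓ 111011✓ 111101✓ 111110✓
Round 1: -00010 -01000 -01101 -01110 -10011 00-101 001-01 00100- 1-1101 1-1110 11-011 110-11
PIs = {-00010, -01000, -01101, -01110, -10011, 00-101, 001-01, 00100-, 010000, 1-1101, 1-1110, 100001, 11-011, 110-11, 110100}
Coverage chart:
  m2: -00010 ←essential
  m5: 00-101 ←essential
  m8: -01000,00100-
  m9: 001-01,00100-
  m13: -01101,00-101,001-01
  m14: -01110 ←essential
  m16: 010000 ←essential
  m19: -10011 ←essential
  m33: 100001 ←essential
  m34: -00010 ←essential
  m40: -01000 ←essential
  m45: -01101,1-1101
  m46: -01110,1-1110
  m52: 110100 ←essential
  m55: 110-11 ←essential
  m59: 11-011 ←essential
  m61: 1-1101 ←essential
  m62: 1-1110 ←essential
Essential: -00010, -01000, -01110, -10011, 00-101, 010000, 1-1101, 1-1110, 100001, 11-011, 110-11, 110100

12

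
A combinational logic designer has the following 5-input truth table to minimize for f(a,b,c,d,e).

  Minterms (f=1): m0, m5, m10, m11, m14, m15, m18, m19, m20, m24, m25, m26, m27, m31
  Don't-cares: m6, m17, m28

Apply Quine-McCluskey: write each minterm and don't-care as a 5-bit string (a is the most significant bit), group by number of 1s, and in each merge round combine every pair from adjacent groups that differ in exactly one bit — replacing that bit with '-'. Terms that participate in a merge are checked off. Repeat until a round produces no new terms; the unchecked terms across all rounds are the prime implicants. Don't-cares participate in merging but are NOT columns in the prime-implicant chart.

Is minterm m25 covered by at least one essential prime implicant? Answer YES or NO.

NO

[col 0] 00000, 00101, 00110*, 01010*, 01011*, 01110*, 01111*, 10001*, 10010*, 10011*, 10100*, 11000*, 11001*, 11010*, 11011*, 11100*, 11111*
[col 1] -1010*, -1011*, -1111*, 0-110, 01-10*, 01-11*, 0101-*, 0111-*, 1-001*, 1-010*, 1-011*, 1-100, 100-1*, 1001-*, 11-00, 11-11*, 110-0*, 110-1*, 1100-*, 1101-*
[col 2] -1-11, -101-, 01-1-, 1-0-1, 1-01-, 110--
Prime implicants: -1-11, -101-, 0-110, 00000, 00101, 01-1-, 1-0-1, 1-01-, 1-100, 11-00, 110--
PI chart (minterm → PIs covering it):
  0 | 00000  (sole → essential)
  5 | 00101  (sole → essential)
  10 | -101-,01-1-
  11 | -1-11,-101-,01-1-
  14 | 0-110,01-1-
  15 | -1-11,01-1-
  18 | 1-01-  (sole → essential)
  19 | 1-0-1,1-01-
  20 | 1-100  (sole → essential)
  24 | 11-00,110--
  25 | 1-0-1,110--
  26 | -101-,1-01-,110--
  27 | -1-11,-101-,1-0-1,1-01-,110--
  31 | -1-11  (sole → essential)
Essential prime implicants: -1-11, 00000, 00101, 1-01-, 1-100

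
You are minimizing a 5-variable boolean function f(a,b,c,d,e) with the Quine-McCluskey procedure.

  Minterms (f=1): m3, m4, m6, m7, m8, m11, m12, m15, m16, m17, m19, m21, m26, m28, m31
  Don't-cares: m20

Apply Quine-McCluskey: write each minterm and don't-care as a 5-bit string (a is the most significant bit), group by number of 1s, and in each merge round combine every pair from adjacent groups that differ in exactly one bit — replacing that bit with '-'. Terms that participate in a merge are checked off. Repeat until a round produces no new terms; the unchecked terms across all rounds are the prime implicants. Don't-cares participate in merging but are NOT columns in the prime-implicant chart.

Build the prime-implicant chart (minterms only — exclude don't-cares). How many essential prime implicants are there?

[col 0] 00011*, 00100*, 00110*, 00111*, 01000*, 01011*, 01100*, 01111*, 10000*, 10001*, 10011*, 10100*, 10101*, 11010, 11100*, 11111*
[col 1] -0011, -0100*, -1100*, -1111, 0-011*, 0-100*, 0-111*, 00-11*, 001-0, 0011-, 01-00, 01-11*, 1-100*, 10-00*, 10-01*, 100-1, 1000-*, 1010-*
[col 2] --100, 0--11, 10-0-
Prime implicants: --100, -0011, -1111, 0--11, 001-0, 0011-, 01-00, 10-0-, 100-1, 11010
PI chart (minterm → PIs covering it):
  3 | -0011,0--11
  4 | --100,001-0
  6 | 001-0,0011-
  7 | 0--11,0011-
  8 | 01-00  (sole → essential)
  11 | 0--11  (sole → essential)
  12 | --100,01-00
  15 | -1111,0--11
  16 | 10-0-  (sole → essential)
  17 | 10-0-,100-1
  19 | -0011,100-1
  21 | 10-0-  (sole → essential)
  26 | 11010  (sole → essential)
  28 | --100  (sole → essential)
  31 | -1111  (sole → essential)
Essential prime implicants: --100, -1111, 0--11, 01-00, 10-0-, 11010

6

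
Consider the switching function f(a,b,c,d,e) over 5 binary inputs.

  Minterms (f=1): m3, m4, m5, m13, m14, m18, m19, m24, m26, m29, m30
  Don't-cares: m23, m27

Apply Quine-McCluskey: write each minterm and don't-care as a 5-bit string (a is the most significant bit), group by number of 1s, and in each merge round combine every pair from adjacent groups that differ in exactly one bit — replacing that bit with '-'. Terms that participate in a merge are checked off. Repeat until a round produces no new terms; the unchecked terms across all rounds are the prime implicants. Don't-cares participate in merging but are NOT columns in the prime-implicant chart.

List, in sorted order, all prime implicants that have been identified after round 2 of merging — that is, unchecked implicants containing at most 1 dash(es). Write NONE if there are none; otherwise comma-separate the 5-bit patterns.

size-2^0 implicants → 00011(✓)  00100(✓)  00101(✓)  01101(✓)  01110(✓)  10010(✓)  10011(✓)  10111(✓)  11000(✓)  11010(✓)  11011(✓)  11101(✓)  11110(✓)
size-2^1 implicants → -0011  -1101  -1110  0-101  0010-  1-010(✓)  1-011(✓)  10-11  1001-(✓)  11-10  110-0  1101-(✓)
size-2^2 implicants → 1-01-
Unchecked terms (primes): -0011, -1101, -1110, 0-101, 0010-, 1-01-, 10-11, 11-10, 110-0

-0011, -1101, -1110, 0-101, 0010-, 10-11, 11-10, 110-0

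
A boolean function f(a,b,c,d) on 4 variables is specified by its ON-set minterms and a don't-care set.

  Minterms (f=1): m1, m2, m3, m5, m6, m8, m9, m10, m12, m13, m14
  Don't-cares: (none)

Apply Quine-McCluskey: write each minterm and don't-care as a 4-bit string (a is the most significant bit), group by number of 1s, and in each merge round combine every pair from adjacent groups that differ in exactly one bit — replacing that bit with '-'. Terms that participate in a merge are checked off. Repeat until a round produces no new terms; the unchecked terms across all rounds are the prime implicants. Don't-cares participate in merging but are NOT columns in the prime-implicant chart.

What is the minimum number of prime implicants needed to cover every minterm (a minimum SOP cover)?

4

Round 0: 0001✓ 0010✓ 0011✓ 0101✓ 0110✓ 1000✓ 1001✓ 1010✓ 1100✓ 1101✓ 1110✓
Round 1: -001✓ -010✓ -101✓ -110✓ 0-01✓ 0-10✓ 00-1 001- 1-00✓ 1-01✓ 1-10✓ 10-0✓ 100-✓ 11-0✓ 110-✓
Round 2: --01 --10 1--0 1-0-
PIs = {--01, --10, 00-1, 001-, 1--0, 1-0-}
Coverage chart:
  m1: --01,00-1
  m2: --10,001-
  m3: 00-1,001-
  m5: --01 ←essential
  m6: --10 ←essential
  m8: 1--0,1-0-
  m9: --01,1-0-
  m10: --10,1--0
  m12: 1--0,1-0-
  m13: --01,1-0-
  m14: --10,1--0
Essential: --01, --10
Petrick residual → 00-1, 1--0
Min cover (4 terms): c'd + cd' + a'b'd + ad'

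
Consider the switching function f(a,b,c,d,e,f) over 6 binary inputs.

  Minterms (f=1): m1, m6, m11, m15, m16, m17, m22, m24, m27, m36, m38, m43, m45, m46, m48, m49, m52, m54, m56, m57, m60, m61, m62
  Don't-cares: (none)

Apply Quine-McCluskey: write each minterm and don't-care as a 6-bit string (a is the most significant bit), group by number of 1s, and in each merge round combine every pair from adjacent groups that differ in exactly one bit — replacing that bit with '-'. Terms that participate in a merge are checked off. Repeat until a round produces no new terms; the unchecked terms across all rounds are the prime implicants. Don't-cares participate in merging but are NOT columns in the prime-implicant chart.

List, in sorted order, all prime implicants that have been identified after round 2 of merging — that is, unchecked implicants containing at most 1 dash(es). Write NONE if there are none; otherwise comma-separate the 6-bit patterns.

[col 0] 000001*, 000110*, 001011*, 001111*, 010000*, 010001*, 010110*, 011000*, 011011*, 100100*, 100110*, 101011*, 101101*, 101110*, 110000*, 110001*, 110100*, 110110*, 111000*, 111001*, 111100*, 111101*, 111110*
[col 1] -00110*, -01011, -10000*, -10001*, -10110*, -11000*, 0-0001, 0-0110*, 0-1011, 001-11, 01-000*, 01000-*, 1-0100*, 1-0110*, 1-1101, 1-1110*, 10-110*, 1001-0*, 11-000*, 11-001*, 11-100*, 11-110*, 110-00*, 11000-*, 1101-0*, 111-00*, 111-01*, 11100-*, 1111-0*, 11110-*
[col 2] --0110, -1-000, -1000-, 1--110, 1-01-0, 11--00, 11-00-, 11-1-0, 111-0-
Prime implicants: --0110, -01011, -1-000, -1000-, 0-0001, 0-1011, 001-11, 1--110, 1-01-0, 1-1101, 11--00, 11-00-, 11-1-0, 111-0-

-01011, 0-0001, 0-1011, 001-11, 1-1101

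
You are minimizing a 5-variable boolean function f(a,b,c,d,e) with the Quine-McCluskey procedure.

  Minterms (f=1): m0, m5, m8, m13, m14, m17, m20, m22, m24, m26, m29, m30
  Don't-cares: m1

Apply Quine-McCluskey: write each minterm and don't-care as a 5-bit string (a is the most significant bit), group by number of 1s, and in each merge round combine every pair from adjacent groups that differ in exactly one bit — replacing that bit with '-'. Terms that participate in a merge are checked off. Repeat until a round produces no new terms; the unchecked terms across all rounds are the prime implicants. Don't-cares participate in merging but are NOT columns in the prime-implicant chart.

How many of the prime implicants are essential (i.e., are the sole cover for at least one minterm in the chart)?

[col 0] 00000*, 00001*, 00101*, 01000*, 01101*, 01110*, 10001*, 10100*, 10110*, 11000*, 11010*, 11101*, 11110*
[col 1] -0001, -1000, -1101, -1110, 0-000, 0-101, 00-01, 0000-, 1-110, 101-0, 11-10, 110-0
Prime implicants: -0001, -1000, -1101, -1110, 0-000, 0-101, 00-01, 0000-, 1-110, 101-0, 11-10, 110-0
PI chart (minterm → PIs covering it):
  0 | 0-000,0000-
  5 | 0-101,00-01
  8 | -1000,0-000
  13 | -1101,0-101
  14 | -1110  (sole → essential)
  17 | -0001  (sole → essential)
  20 | 101-0  (sole → essential)
  22 | 1-110,101-0
  24 | -1000,110-0
  26 | 11-10,110-0
  29 | -1101  (sole → essential)
  30 | -1110,1-110,11-10
Essential prime implicants: -0001, -1101, -1110, 101-0

4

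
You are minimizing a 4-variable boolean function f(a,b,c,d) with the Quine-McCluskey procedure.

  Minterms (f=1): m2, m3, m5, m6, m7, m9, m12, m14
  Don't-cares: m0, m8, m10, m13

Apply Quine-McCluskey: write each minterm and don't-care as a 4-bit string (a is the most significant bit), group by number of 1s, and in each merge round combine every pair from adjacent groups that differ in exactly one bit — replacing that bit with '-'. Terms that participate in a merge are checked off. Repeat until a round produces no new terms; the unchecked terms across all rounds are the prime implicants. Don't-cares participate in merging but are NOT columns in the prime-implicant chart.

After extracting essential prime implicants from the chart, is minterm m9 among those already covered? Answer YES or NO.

YES

size-2^0 implicants → 0000(✓)  0010(✓)  0011(✓)  0101(✓)  0110(✓)  0111(✓)  1000(✓)  1001(✓)  1010(✓)  1100(✓)  1101(✓)  1110(✓)
size-2^1 implicants → -000(✓)  -010(✓)  -101  -110(✓)  0-10(✓)  0-11(✓)  00-0(✓)  001-(✓)  01-1  011-(✓)  1-00(✓)  1-01(✓)  1-10(✓)  10-0(✓)  100-(✓)  11-0(✓)  110-(✓)
size-2^2 implicants → --10  -0-0  0-1-  1--0  1-0-
Unchecked terms (primes): --10, -0-0, -101, 0-1-, 01-1, 1--0, 1-0-
Minterm coverage:
  m2 ⊆ --10,-0-0,0-1-
  m3 ⊆ 0-1- [E]
  m5 ⊆ -101,01-1
  m6 ⊆ --10,0-1-
  m7 ⊆ 0-1-,01-1
  m9 ⊆ 1-0- [E]
  m12 ⊆ 1--0,1-0-
  m14 ⊆ --10,1--0
E = {0-1-, 1-0-}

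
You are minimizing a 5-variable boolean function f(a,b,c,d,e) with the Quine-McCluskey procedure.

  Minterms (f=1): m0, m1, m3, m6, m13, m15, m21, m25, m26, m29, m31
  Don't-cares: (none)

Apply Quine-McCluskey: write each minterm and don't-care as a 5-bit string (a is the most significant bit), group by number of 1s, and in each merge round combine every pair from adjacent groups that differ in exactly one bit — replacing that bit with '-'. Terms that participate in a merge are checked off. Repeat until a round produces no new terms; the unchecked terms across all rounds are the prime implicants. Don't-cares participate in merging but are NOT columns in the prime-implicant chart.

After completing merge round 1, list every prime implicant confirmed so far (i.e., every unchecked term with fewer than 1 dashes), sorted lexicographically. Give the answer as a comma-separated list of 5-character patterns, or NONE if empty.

00110, 11010

[col 0] 00000*, 00001*, 00011*, 00110, 01101*, 01111*, 10101*, 11001*, 11010, 11101*, 11111*
[col 1] -1101*, -1111*, 000-1, 0000-, 011-1*, 1-101, 11-01, 111-1*
[col 2] -11-1
Prime implicants: -11-1, 000-1, 0000-, 00110, 1-101, 11-01, 11010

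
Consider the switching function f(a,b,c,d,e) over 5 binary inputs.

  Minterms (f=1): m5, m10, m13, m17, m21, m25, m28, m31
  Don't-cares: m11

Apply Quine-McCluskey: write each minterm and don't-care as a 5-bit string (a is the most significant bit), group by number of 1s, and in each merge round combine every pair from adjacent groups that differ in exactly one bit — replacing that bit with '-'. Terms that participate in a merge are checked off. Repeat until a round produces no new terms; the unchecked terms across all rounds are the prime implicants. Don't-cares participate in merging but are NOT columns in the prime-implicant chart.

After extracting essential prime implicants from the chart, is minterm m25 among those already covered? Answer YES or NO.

YES

size-2^0 implicants → 00101(✓)  01010(✓)  01011(✓)  01101(✓)  10001(✓)  10101(✓)  11001(✓)  11100  11111
size-2^1 implicants → -0101  0-101  0101-  1-001  10-01
Unchecked terms (primes): -0101, 0-101, 0101-, 1-001, 10-01, 11100, 11111
Minterm coverage:
  m5 ⊆ -0101,0-101
  m10 ⊆ 0101- [E]
  m13 ⊆ 0-101 [E]
  m17 ⊆ 1-001,10-01
  m21 ⊆ -0101,10-01
  m25 ⊆ 1-001 [E]
  m28 ⊆ 11100 [E]
  m31 ⊆ 11111 [E]
E = {0-101, 0101-, 1-001, 11100, 11111}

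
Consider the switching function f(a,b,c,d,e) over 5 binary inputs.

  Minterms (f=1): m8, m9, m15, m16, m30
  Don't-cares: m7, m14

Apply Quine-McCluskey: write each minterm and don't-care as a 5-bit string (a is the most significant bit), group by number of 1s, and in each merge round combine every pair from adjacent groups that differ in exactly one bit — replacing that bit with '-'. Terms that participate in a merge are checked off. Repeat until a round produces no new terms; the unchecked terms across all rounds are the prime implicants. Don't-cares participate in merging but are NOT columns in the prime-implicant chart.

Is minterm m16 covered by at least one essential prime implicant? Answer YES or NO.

YES

Round 0: 00111✓ 01000✓ 01001✓ 01110✓ 01111✓ 10000 11110✓
Round 1: -1110 0-111 0100- 0111-
PIs = {-1110, 0-111, 0100-, 0111-, 10000}
Coverage chart:
  m8: 0100- ←essential
  m9: 0100- ←essential
  m15: 0-111,0111-
  m16: 10000 ←essential
  m30: -1110 ←essential
Essential: -1110, 0100-, 10000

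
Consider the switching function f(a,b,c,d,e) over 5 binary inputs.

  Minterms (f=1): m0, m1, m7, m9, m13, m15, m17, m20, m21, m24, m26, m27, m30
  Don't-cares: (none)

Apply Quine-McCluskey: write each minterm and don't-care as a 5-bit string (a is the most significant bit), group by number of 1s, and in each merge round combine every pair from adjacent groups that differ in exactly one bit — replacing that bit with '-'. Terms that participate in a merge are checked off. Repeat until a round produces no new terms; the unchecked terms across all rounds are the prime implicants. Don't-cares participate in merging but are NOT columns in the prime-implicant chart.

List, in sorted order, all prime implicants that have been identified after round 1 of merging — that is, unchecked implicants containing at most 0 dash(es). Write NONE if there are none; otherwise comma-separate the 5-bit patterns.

size-2^0 implicants → 00000(✓)  00001(✓)  00111(✓)  01001(✓)  01101(✓)  01111(✓)  10001(✓)  10100(✓)  10101(✓)  11000(✓)  11010(✓)  11011(✓)  11110(✓)
size-2^1 implicants → -0001  0-001  0-111  0000-  01-01  011-1  10-01  1010-  11-10  110-0  1101-
Unchecked terms (primes): -0001, 0-001, 0-111, 0000-, 01-01, 011-1, 10-01, 1010-, 11-10, 110-0, 1101-

NONE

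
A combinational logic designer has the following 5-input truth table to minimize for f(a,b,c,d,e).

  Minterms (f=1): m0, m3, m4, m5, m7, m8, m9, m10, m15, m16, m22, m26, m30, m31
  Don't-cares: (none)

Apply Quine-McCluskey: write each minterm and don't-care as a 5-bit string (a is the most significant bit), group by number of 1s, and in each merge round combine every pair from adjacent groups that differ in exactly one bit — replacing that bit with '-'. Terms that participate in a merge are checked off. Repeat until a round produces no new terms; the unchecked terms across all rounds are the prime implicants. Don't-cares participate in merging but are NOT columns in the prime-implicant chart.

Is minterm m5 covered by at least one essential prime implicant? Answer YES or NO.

size-2^0 implicants → 00000(✓)  00011(✓)  00100(✓)  00101(✓)  00111(✓)  01000(✓)  01001(✓)  01010(✓)  01111(✓)  10000(✓)  10110(✓)  11010(✓)  11110(✓)  11111(✓)
size-2^1 implicants → -0000  -1010  -1111  0-000  0-111  00-00  00-11  001-1  0010-  010-0  0100-  1-110  11-10  1111-
Unchecked terms (primes): -0000, -1010, -1111, 0-000, 0-111, 00-00, 00-11, 001-1, 0010-, 010-0, 0100-, 1-110, 11-10, 1111-
Minterm coverage:
  m0 ⊆ -0000,0-000,00-00
  m3 ⊆ 00-11 [E]
  m4 ⊆ 00-00,0010-
  m5 ⊆ 001-1,0010-
  m7 ⊆ 0-111,00-11,001-1
  m8 ⊆ 0-000,010-0,0100-
  m9 ⊆ 0100- [E]
  m10 ⊆ -1010,010-0
  m15 ⊆ -1111,0-111
  m16 ⊆ -0000 [E]
  m22 ⊆ 1-110 [E]
  m26 ⊆ -1010,11-10
  m30 ⊆ 1-110,11-10,1111-
  m31 ⊆ -1111,1111-
E = {-0000, 00-11, 0100-, 1-110}

NO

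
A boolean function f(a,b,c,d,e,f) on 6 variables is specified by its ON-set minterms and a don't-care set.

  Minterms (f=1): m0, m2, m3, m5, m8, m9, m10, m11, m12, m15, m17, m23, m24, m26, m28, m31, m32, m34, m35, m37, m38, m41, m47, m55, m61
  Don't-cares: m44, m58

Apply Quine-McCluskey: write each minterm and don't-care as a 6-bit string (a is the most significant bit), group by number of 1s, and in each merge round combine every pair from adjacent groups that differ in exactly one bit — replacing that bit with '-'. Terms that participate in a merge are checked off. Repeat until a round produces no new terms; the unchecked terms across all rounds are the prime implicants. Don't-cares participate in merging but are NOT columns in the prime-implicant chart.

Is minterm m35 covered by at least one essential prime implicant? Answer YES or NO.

size-2^0 implicants → 000000(✓)  000010(✓)  000011(✓)  000101(✓)  001000(✓)  001001(✓)  001010(✓)  001011(✓)  001100(✓)  001111(✓)  010001  010111(✓)  011000(✓)  011010(✓)  011100(✓)  011111(✓)  100000(✓)  100010(✓)  100011(✓)  100101(✓)  100110(✓)  101001(✓)  101100(✓)  101111(✓)  110111(✓)  111010(✓)  111101
size-2^1 implicants → -00000(✓)  -00010(✓)  -00011(✓)  -00101  -01001  -01100  -01111  -10111  -11010  0-1000(✓)  0-1010(✓)  0-1100(✓)  0-1111  00-000(✓)  00-010(✓)  00-011(✓)  0000-0(✓)  00001-(✓)  001-00(✓)  001-11  0010-0(✓)  0010-1(✓)  00100-(✓)  00101-(✓)  01-111  011-00(✓)  0110-0(✓)  100-10  1000-0(✓)  10001-(✓)
size-2^2 implicants → -000-0  -0001-  0-1-00  0-10-0  00-0-0  00-01-  0010--
Unchecked terms (primes): -000-0, -0001-, -00101, -01001, -01100, -01111, -10111, -11010, 0-1-00, 0-10-0, 0-1111, 00-0-0, 00-01-, 001-11, 0010--, 01-111, 010001, 100-10, 111101
Minterm coverage:
  m0 ⊆ -000-0,00-0-0
  m2 ⊆ -000-0,-0001-,00-0-0,00-01-
  m3 ⊆ -0001-,00-01-
  m5 ⊆ -00101 [E]
  m8 ⊆ 0-1-00,0-10-0,00-0-0,0010--
  m9 ⊆ -01001,0010--
  m10 ⊆ 0-10-0,00-0-0,00-01-,0010--
  m11 ⊆ 00-01-,001-11,0010--
  m12 ⊆ -01100,0-1-00
  m15 ⊆ -01111,0-1111,001-11
  m17 ⊆ 010001 [E]
  m23 ⊆ -10111,01-111
  m24 ⊆ 0-1-00,0-10-0
  m26 ⊆ -11010,0-10-0
  m28 ⊆ 0-1-00 [E]
  m31 ⊆ 0-1111,01-111
  m32 ⊆ -000-0 [E]
  m34 ⊆ -000-0,-0001-,100-10
  m35 ⊆ -0001- [E]
  m37 ⊆ -00101 [E]
  m38 ⊆ 100-10 [E]
  m41 ⊆ -01001 [E]
  m47 ⊆ -01111 [E]
  m55 ⊆ -10111 [E]
  m61 ⊆ 111101 [E]
E = {-000-0, -0001-, -00101, -01001, -01111, -10111, 0-1-00, 010001, 100-10, 111101}

YES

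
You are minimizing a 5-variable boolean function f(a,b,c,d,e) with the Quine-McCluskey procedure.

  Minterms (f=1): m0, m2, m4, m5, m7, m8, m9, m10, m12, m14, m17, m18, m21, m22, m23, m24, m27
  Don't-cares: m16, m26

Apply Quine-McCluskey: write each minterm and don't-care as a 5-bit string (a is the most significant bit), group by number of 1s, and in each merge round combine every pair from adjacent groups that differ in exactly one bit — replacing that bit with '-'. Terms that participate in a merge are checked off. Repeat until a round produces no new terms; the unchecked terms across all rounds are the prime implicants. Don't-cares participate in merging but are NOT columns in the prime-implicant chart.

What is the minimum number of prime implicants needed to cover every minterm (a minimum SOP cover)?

8

[col 0] 00000*, 00010*, 00100*, 00101*, 00111*, 01000*, 01001*, 01010*, 01100*, 01110*, 10000*, 10001*, 10010*, 10101*, 10110*, 10111*, 11000*, 11010*, 11011*
[col 1] -0000*, -0010*, -0101*, -0111*, -1000*, -1010*, 0-000*, 0-010*, 0-100*, 00-00*, 000-0*, 001-1*, 0010-, 01-00*, 01-10*, 010-0*, 0100-, 011-0*, 1-000*, 1-010*, 10-01, 10-10, 100-0*, 1000-, 101-1*, 1011-, 110-0*, 1101-
[col 2] --000*, --010*, -00-0*, -01-1, -10-0*, 0--00, 0-0-0*, 01--0, 1-0-0*
[col 3] --0-0
Prime implicants: --0-0, -01-1, 0--00, 0010-, 01--0, 0100-, 10-01, 10-10, 1000-, 1011-, 1101-
PI chart (minterm → PIs covering it):
  0 | --0-0,0--00
  2 | --0-0  (sole → essential)
  4 | 0--00,0010-
  5 | -01-1,0010-
  7 | -01-1  (sole → essential)
  8 | --0-0,0--00,01--0,0100-
  9 | 0100-  (sole → essential)
  10 | --0-0,01--0
  12 | 0--00,01--0
  14 | 01--0  (sole → essential)
  17 | 10-01,1000-
  18 | --0-0,10-10
  21 | -01-1,10-01
  22 | 10-10,1011-
  23 | -01-1,1011-
  24 | --0-0  (sole → essential)
  27 | 1101-  (sole → essential)
Essential prime implicants: --0-0, -01-1, 01--0, 0100-, 1101-
Petrick residual → 0--00, 10-01, 10-10
Minimum SOP uses 8 PIs: c'e' + b'ce + a'd'e' + a'be' + a'bc'd' + ab'd'e + ab'de' + abc'd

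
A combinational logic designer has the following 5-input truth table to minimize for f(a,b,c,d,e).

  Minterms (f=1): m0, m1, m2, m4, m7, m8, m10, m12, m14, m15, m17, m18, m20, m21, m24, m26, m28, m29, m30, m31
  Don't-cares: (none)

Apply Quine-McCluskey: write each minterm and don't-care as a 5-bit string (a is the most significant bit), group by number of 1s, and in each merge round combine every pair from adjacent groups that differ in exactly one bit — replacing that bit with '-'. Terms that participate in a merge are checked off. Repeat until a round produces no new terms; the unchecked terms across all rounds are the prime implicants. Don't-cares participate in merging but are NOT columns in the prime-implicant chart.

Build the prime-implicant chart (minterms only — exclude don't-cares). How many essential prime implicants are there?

3

[col 0] 00000*, 00001*, 00010*, 00100*, 00111*, 01000*, 01010*, 01100*, 01110*, 01111*, 10001*, 10010*, 10100*, 10101*, 11000*, 11010*, 11100*, 11101*, 11110*, 11111*
[col 1] -0001, -0010*, -0100*, -1000*, -1010*, -1100*, -1110*, -1111*, 0-000*, 0-010*, 0-100*, 0-111, 00-00*, 000-0*, 0000-, 01-00*, 01-10*, 010-0*, 011-0*, 0111-*, 1-010*, 1-100*, 1-101*, 10-01, 1010-*, 11-00*, 11-10*, 110-0*, 111-0*, 111-1*, 1110-*, 1111-*
[col 2] --010, --100, -1-00*, -1-10*, -10-0*, -11-0*, -111-, 0--00, 0-0-0, 01--0*, 1-10-, 11--0*, 111--
[col 3] -1--0
Prime implicants: --010, --100, -0001, -1--0, -111-, 0--00, 0-0-0, 0-111, 0000-, 1-10-, 10-01, 111--
PI chart (minterm → PIs covering it):
  0 | 0--00,0-0-0,0000-
  1 | -0001,0000-
  2 | --010,0-0-0
  4 | --100,0--00
  7 | 0-111  (sole → essential)
  8 | -1--0,0--00,0-0-0
  10 | --010,-1--0,0-0-0
  12 | --100,-1--0,0--00
  14 | -1--0,-111-
  15 | -111-,0-111
  17 | -0001,10-01
  18 | --010  (sole → essential)
  20 | --100,1-10-
  21 | 1-10-,10-01
  24 | -1--0  (sole → essential)
  26 | --010,-1--0
  28 | --100,-1--0,1-10-,111--
  29 | 1-10-,111--
  30 | -1--0,-111-,111--
  31 | -111-,111--
Essential prime implicants: --010, -1--0, 0-111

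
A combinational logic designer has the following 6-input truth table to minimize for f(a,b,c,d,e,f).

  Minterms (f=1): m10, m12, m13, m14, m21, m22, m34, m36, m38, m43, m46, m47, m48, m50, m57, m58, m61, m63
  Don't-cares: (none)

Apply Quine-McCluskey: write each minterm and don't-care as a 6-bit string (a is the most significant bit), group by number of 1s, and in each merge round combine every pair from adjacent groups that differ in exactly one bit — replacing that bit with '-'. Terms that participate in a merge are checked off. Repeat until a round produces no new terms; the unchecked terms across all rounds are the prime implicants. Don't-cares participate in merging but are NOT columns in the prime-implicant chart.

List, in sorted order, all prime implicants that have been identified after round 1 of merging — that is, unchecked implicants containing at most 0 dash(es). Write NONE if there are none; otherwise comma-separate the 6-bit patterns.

Round 0: 001010✓ 001100✓ 001101✓ 001110✓ 010101 010110 100010✓ 100100✓ 100110✓ 101011✓ 101110✓ 101111✓ 110000✓ 110010✓ 111001✓ 111010✓ 111101✓ 111111✓
Round 1: -01110 001-10 0011-0 00110- 1-0010 1-1111 10-110 100-10 1001-0 101-11 10111- 11-010 1100-0 111-01 1111-1
PIs = {-01110, 001-10, 0011-0, 00110-, 010101, 010110, 1-0010, 1-1111, 10-110, 100-10, 1001-0, 101-11, 10111-, 11-010, 1100-0, 111-01, 1111-1}

010101, 010110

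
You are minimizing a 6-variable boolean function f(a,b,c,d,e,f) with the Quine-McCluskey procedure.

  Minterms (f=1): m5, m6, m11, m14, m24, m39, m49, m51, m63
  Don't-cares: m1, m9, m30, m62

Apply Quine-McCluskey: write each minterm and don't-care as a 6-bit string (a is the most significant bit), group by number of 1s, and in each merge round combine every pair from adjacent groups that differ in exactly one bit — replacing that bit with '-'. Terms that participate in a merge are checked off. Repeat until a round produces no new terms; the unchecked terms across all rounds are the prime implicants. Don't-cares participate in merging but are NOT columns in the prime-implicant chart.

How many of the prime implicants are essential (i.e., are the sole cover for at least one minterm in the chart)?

size-2^0 implicants → 000001(✓)  000101(✓)  000110(✓)  001001(✓)  001011(✓)  001110(✓)  011000  011110(✓)  100111  110001(✓)  110011(✓)  111110(✓)  111111(✓)
size-2^1 implicants → -11110  0-1110  00-001  00-110  000-01  0010-1  1100-1  11111-
Unchecked terms (primes): -11110, 0-1110, 00-001, 00-110, 000-01, 0010-1, 011000, 100111, 1100-1, 11111-
Minterm coverage:
  m5 ⊆ 000-01 [E]
  m6 ⊆ 00-110 [E]
  m11 ⊆ 0010-1 [E]
  m14 ⊆ 0-1110,00-110
  m24 ⊆ 011000 [E]
  m39 ⊆ 100111 [E]
  m49 ⊆ 1100-1 [E]
  m51 ⊆ 1100-1 [E]
  m63 ⊆ 11111- [E]
E = {00-110, 000-01, 0010-1, 011000, 100111, 1100-1, 11111-}

7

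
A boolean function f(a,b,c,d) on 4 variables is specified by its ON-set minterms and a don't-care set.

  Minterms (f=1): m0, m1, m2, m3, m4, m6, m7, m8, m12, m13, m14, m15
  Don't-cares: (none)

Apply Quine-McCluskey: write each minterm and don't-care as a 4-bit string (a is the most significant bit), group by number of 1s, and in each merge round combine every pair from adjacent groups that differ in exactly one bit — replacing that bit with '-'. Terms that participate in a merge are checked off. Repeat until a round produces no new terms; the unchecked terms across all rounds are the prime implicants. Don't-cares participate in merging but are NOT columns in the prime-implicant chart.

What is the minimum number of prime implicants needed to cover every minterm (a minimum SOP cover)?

4

Round 0: 0000✓ 0001✓ 0010✓ 0011✓ 0100✓ 0110✓ 0111✓ 1000✓ 1100✓ 1101✓ 1110✓ 1111✓
Round 1: -000✓ -100✓ -110✓ -111✓ 0-00✓ 0-10✓ 0-11✓ 00-0✓ 00-1✓ 000-✓ 001-✓ 01-0✓ 011-✓ 1-00✓ 11-0✓ 11-1✓ 110-✓ 111-✓
Round 2: --00 -1-0 -11- 0--0 0-1- 00-- 11--
PIs = {--00, -1-0, -11-, 0--0, 0-1-, 00--, 11--}
Coverage chart:
  m0: --00,0--0,00--
  m1: 00-- ←essential
  m2: 0--0,0-1-,00--
  m3: 0-1-,00--
  m4: --00,-1-0,0--0
  m6: -1-0,-11-,0--0,0-1-
  m7: -11-,0-1-
  m8: --00 ←essential
  m12: --00,-1-0,11--
  m13: 11-- ←essential
  m14: -1-0,-11-,11--
  m15: -11-,11--
Essential: --00, 00--, 11--
Petrick residual → -11-
Min cover (4 terms): c'd' + bc + a'b' + ab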